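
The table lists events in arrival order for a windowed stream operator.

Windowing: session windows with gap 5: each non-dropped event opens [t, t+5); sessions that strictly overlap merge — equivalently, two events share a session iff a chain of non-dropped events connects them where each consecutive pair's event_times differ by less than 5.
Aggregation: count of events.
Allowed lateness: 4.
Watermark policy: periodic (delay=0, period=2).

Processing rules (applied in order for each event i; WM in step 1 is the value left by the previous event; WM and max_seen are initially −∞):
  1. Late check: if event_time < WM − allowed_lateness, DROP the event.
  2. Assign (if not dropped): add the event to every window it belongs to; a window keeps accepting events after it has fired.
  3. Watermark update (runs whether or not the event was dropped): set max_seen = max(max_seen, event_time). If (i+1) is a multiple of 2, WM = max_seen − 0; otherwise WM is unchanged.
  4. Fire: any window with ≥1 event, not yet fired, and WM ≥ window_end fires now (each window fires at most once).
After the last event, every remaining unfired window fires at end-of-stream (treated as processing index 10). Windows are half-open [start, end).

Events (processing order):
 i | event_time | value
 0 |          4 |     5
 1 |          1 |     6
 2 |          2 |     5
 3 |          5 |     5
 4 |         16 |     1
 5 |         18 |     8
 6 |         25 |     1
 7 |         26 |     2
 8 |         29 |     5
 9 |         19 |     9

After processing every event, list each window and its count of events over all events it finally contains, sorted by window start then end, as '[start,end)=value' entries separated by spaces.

i=0 t=4 v=5: → [4,9); WM=−∞
i=1 t=1 v=6: → [1,9); WM=4
i=2 t=2 v=5: → [1,9); WM=4
i=3 t=5 v=5: → [1,10); WM=5
i=4 t=16 v=1: → [16,21); WM=5
i=5 t=18 v=8: → [16,23); WM=18
i=6 t=25 v=1: → [25,30); WM=18
i=7 t=26 v=2: → [25,31); WM=26
i=8 t=29 v=5: → [25,34); WM=26
i=9 t=19 v=9: DROP (t<26-4); WM=29

[1,10)=4 [16,23)=2 [25,34)=3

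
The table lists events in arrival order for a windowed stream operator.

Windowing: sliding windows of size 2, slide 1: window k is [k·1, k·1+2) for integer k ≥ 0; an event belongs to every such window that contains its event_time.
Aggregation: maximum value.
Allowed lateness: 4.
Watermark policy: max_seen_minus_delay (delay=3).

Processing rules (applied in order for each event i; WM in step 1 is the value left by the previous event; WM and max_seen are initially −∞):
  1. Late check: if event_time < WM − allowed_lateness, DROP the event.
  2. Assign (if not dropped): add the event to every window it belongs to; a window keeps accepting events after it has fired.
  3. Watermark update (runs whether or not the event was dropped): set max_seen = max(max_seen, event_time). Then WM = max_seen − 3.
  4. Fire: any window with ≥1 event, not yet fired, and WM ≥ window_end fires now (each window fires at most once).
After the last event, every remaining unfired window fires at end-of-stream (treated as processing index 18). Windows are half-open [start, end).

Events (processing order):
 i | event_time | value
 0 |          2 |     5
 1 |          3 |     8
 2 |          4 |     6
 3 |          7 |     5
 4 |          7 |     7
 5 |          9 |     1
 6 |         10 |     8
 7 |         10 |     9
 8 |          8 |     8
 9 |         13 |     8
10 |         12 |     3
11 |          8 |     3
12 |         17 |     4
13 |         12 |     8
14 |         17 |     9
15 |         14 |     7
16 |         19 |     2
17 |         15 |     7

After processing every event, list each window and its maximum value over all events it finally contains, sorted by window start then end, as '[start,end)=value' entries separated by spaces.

[1,3)=5 [2,4)=8 [3,5)=8 [4,6)=6 [6,8)=7 [7,9)=8 [8,10)=8 [9,11)=9 [10,12)=9 [11,13)=8 [12,14)=8 [13,15)=8 [14,16)=7 [15,17)=7 [16,18)=9 [17,19)=9 [18,20)=2 [19,21)=2

i=0 t=2 v=5: → [2,4),[1,3); WM=-1
i=1 t=3 v=8: → [3,5),[2,4); WM=0
i=2 t=4 v=6: → [4,6),[3,5); WM=1
i=3 t=7 v=5: → [7,9),[6,8); WM=4; [1,3) fires=5 [2,4) fires=8
i=4 t=7 v=7: → [7,9),[6,8); WM=4
i=5 t=9 v=1: → [9,11),[8,10); WM=6; [3,5) fires=8 [4,6) fires=6
i=6 t=10 v=8: → [10,12),[9,11); WM=7
i=7 t=10 v=9: → [10,12),[9,11); WM=7
i=8 t=8 v=8: → [8,10),[7,9); WM=7
i=9 t=13 v=8: → [13,15),[12,14); WM=10; [6,8) fires=7 [7,9) fires=8 [8,10) fires=8
i=10 t=12 v=3: → [12,14),[11,13); WM=10
i=11 t=8 v=3: → [8,10),[7,9); WM=10
i=12 t=17 v=4: → [17,19),[16,18); WM=14; [9,11) fires=9 [10,12) fires=9 [11,13) fires=3 [12,14) fires=8
i=13 t=12 v=8: → [12,14),[11,13); WM=14
i=14 t=17 v=9: → [17,19),[16,18); WM=14
i=15 t=14 v=7: → [14,16),[13,15); WM=14
i=16 t=19 v=2: → [19,21),[18,20); WM=16; [13,15) fires=8 [14,16) fires=7
i=17 t=15 v=7: → [15,17),[14,16); WM=16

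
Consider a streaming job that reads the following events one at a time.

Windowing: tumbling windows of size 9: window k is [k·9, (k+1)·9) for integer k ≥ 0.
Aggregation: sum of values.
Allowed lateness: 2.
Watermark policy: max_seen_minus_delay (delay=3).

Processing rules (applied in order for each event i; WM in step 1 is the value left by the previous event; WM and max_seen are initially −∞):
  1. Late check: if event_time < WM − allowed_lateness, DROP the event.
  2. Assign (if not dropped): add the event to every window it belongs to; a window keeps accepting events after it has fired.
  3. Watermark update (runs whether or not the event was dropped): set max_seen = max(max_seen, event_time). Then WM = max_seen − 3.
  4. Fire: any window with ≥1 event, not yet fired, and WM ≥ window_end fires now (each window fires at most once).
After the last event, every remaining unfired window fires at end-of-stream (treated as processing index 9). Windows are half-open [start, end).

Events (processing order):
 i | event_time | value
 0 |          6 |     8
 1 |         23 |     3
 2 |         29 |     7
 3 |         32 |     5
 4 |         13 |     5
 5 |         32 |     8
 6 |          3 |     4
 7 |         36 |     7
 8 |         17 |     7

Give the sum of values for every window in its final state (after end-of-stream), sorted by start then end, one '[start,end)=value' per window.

[0,9)=8 [18,27)=3 [27,36)=20 [36,45)=7

i=0 t=6 v=8: → [0,9); WM=3
i=1 t=23 v=3: → [18,27); WM=20; [0,9) fires=8
i=2 t=29 v=7: → [27,36); WM=26
i=3 t=32 v=5: → [27,36); WM=29; [18,27) fires=3
i=4 t=13 v=5: DROP (t<29-2); WM=29
i=5 t=32 v=8: → [27,36); WM=29
i=6 t=3 v=4: DROP (t<29-2); WM=29
i=7 t=36 v=7: → [36,45); WM=33
i=8 t=17 v=7: DROP (t<33-2); WM=33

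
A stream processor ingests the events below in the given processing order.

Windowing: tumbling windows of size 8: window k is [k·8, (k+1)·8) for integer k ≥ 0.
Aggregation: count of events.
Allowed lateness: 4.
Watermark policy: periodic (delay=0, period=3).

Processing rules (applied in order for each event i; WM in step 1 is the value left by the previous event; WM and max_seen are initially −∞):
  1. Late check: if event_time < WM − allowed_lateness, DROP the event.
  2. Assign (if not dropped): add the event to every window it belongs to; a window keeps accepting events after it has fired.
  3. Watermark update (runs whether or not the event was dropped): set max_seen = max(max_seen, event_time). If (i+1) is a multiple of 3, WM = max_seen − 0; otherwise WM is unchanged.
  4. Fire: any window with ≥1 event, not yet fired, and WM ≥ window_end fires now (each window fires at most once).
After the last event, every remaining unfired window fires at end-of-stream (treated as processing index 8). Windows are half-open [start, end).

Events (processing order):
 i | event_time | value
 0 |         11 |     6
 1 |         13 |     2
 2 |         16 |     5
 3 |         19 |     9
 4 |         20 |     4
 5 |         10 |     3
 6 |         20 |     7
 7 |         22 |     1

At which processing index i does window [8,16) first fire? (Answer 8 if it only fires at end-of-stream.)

i=0 t=11 v=6: → [8,16); WM=−∞
i=1 t=13 v=2: → [8,16); WM=−∞
i=2 t=16 v=5: → [16,24); WM=16; [8,16) fires=2
i=3 t=19 v=9: → [16,24); WM=16
i=4 t=20 v=4: → [16,24); WM=16
i=5 t=10 v=3: DROP (t<16-4); WM=20
i=6 t=20 v=7: → [16,24); WM=20
i=7 t=22 v=1: → [16,24); WM=20

2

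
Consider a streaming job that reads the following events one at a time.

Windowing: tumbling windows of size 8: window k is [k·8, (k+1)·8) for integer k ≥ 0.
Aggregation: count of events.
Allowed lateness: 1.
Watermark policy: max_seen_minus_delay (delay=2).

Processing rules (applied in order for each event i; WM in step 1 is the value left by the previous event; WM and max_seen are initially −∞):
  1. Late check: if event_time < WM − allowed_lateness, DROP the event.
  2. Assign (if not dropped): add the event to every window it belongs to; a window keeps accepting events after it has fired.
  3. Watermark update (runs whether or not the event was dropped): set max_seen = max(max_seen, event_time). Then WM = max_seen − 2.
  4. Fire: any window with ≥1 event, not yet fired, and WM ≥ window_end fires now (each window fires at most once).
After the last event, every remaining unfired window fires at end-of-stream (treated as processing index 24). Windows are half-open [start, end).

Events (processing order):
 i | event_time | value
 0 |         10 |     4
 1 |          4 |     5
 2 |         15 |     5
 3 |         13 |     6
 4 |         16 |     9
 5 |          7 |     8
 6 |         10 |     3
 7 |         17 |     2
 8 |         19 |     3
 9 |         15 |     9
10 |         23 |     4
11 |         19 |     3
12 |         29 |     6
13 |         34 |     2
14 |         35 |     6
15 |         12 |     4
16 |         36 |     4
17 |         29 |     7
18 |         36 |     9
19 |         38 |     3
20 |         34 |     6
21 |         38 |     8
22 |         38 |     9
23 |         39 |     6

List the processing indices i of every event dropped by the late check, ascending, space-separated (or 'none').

1 5 6 9 11 15 17 20

i=0 t=10 v=4: → [8,16); WM=8
i=1 t=4 v=5: DROP (t<8-1); WM=8
i=2 t=15 v=5: → [8,16); WM=13
i=3 t=13 v=6: → [8,16); WM=13
i=4 t=16 v=9: → [16,24); WM=14
i=5 t=7 v=8: DROP (t<14-1); WM=14
i=6 t=10 v=3: DROP (t<14-1); WM=14
i=7 t=17 v=2: → [16,24); WM=15
i=8 t=19 v=3: → [16,24); WM=17; [8,16) fires=3
i=9 t=15 v=9: DROP (t<17-1); WM=17
i=10 t=23 v=4: → [16,24); WM=21
i=11 t=19 v=3: DROP (t<21-1); WM=21
i=12 t=29 v=6: → [24,32); WM=27; [16,24) fires=4
i=13 t=34 v=2: → [32,40); WM=32; [24,32) fires=1
i=14 t=35 v=6: → [32,40); WM=33
i=15 t=12 v=4: DROP (t<33-1); WM=33
i=16 t=36 v=4: → [32,40); WM=34
i=17 t=29 v=7: DROP (t<34-1); WM=34
i=18 t=36 v=9: → [32,40); WM=34
i=19 t=38 v=3: → [32,40); WM=36
i=20 t=34 v=6: DROP (t<36-1); WM=36
i=21 t=38 v=8: → [32,40); WM=36
i=22 t=38 v=9: → [32,40); WM=36
i=23 t=39 v=6: → [32,40); WM=37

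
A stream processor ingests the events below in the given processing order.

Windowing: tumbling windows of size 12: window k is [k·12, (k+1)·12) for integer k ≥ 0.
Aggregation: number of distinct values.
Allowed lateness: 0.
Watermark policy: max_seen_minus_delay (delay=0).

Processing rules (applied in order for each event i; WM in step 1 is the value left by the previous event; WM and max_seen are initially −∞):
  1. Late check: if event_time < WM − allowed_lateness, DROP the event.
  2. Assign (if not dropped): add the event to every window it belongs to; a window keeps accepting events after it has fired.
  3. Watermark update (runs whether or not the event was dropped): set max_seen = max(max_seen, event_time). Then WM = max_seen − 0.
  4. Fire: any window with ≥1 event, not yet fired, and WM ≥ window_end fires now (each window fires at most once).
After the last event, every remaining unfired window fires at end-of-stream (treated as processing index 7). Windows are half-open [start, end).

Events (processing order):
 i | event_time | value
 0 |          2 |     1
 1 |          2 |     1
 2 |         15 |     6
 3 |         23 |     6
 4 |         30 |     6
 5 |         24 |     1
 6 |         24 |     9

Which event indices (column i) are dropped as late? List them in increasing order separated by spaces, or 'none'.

i=0 t=2 v=1: → [0,12); WM=2
i=1 t=2 v=1: → [0,12); WM=2
i=2 t=15 v=6: → [12,24); WM=15; [0,12) fires=1
i=3 t=23 v=6: → [12,24); WM=23
i=4 t=30 v=6: → [24,36); WM=30; [12,24) fires=1
i=5 t=24 v=1: DROP (t<30-0); WM=30
i=6 t=24 v=9: DROP (t<30-0); WM=30

5 6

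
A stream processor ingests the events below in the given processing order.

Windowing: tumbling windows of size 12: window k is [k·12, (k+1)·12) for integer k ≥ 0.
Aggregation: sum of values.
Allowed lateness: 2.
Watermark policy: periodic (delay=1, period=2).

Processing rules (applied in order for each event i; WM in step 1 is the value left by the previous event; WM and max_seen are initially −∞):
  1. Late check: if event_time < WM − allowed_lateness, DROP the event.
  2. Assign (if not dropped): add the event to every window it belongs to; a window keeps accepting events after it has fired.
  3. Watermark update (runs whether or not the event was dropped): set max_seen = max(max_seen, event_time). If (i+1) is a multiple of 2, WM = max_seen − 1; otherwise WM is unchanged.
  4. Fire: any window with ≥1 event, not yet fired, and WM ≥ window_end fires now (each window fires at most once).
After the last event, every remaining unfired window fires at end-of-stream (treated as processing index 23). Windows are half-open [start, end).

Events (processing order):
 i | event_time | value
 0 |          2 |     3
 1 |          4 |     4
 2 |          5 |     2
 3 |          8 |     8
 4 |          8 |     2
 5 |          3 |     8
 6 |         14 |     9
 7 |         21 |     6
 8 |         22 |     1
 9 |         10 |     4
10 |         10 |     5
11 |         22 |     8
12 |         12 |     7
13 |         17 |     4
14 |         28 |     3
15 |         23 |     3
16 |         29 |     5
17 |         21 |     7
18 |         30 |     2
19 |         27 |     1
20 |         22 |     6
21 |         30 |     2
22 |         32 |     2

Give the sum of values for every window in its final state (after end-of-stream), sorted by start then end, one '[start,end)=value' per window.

i=0 t=2 v=3: → [0,12); WM=−∞
i=1 t=4 v=4: → [0,12); WM=3
i=2 t=5 v=2: → [0,12); WM=3
i=3 t=8 v=8: → [0,12); WM=7
i=4 t=8 v=2: → [0,12); WM=7
i=5 t=3 v=8: DROP (t<7-2); WM=7
i=6 t=14 v=9: → [12,24); WM=7
i=7 t=21 v=6: → [12,24); WM=20; [0,12) fires=19
i=8 t=22 v=1: → [12,24); WM=20
i=9 t=10 v=4: DROP (t<20-2); WM=21
i=10 t=10 v=5: DROP (t<21-2); WM=21
i=11 t=22 v=8: → [12,24); WM=21
i=12 t=12 v=7: DROP (t<21-2); WM=21
i=13 t=17 v=4: DROP (t<21-2); WM=21
i=14 t=28 v=3: → [24,36); WM=21
i=15 t=23 v=3: → [12,24); WM=27; [12,24) fires=27
i=16 t=29 v=5: → [24,36); WM=27
i=17 t=21 v=7: DROP (t<27-2); WM=28
i=18 t=30 v=2: → [24,36); WM=28
i=19 t=27 v=1: → [24,36); WM=29
i=20 t=22 v=6: DROP (t<29-2); WM=29
i=21 t=30 v=2: → [24,36); WM=29
i=22 t=32 v=2: → [24,36); WM=29

[0,12)=19 [12,24)=27 [24,36)=15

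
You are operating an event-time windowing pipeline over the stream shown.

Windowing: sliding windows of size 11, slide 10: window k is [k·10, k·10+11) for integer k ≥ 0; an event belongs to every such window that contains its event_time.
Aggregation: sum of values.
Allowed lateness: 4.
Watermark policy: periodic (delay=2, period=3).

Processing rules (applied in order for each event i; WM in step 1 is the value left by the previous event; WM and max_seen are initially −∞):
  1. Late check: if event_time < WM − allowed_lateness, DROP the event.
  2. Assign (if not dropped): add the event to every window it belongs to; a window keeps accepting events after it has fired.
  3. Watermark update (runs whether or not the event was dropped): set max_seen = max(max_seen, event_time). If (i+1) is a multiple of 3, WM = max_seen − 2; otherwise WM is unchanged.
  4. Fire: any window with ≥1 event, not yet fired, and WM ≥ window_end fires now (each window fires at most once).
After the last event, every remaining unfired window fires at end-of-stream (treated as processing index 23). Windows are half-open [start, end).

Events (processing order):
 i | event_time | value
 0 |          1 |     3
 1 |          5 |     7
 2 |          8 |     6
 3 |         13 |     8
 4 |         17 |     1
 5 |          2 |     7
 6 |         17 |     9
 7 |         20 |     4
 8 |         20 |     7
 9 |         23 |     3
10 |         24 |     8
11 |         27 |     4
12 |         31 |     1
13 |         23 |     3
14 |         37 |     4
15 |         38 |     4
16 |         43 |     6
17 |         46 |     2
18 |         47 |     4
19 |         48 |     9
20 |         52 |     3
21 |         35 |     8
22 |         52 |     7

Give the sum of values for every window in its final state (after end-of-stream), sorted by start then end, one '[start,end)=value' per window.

i=0 t=1 v=3: → [0,11); WM=−∞
i=1 t=5 v=7: → [0,11); WM=−∞
i=2 t=8 v=6: → [0,11); WM=6
i=3 t=13 v=8: → [10,21); WM=6
i=4 t=17 v=1: → [10,21); WM=6
i=5 t=2 v=7: → [0,11); WM=15; [0,11) fires=23
i=6 t=17 v=9: → [10,21); WM=15
i=7 t=20 v=4: → [20,31),[10,21); WM=15
i=8 t=20 v=7: → [20,31),[10,21); WM=18
i=9 t=23 v=3: → [20,31); WM=18
i=10 t=24 v=8: → [20,31); WM=18
i=11 t=27 v=4: → [20,31); WM=25; [10,21) fires=29
i=12 t=31 v=1: → [30,41); WM=25
i=13 t=23 v=3: → [20,31); WM=25
i=14 t=37 v=4: → [30,41); WM=35; [20,31) fires=29
i=15 t=38 v=4: → [30,41); WM=35
i=16 t=43 v=6: → [40,51); WM=35
i=17 t=46 v=2: → [40,51); WM=44; [30,41) fires=9
i=18 t=47 v=4: → [40,51); WM=44
i=19 t=48 v=9: → [40,51); WM=44
i=20 t=52 v=3: → [50,61); WM=50
i=21 t=35 v=8: DROP (t<50-4); WM=50
i=22 t=52 v=7: → [50,61); WM=50

[0,11)=23 [10,21)=29 [20,31)=29 [30,41)=9 [40,51)=21 [50,61)=10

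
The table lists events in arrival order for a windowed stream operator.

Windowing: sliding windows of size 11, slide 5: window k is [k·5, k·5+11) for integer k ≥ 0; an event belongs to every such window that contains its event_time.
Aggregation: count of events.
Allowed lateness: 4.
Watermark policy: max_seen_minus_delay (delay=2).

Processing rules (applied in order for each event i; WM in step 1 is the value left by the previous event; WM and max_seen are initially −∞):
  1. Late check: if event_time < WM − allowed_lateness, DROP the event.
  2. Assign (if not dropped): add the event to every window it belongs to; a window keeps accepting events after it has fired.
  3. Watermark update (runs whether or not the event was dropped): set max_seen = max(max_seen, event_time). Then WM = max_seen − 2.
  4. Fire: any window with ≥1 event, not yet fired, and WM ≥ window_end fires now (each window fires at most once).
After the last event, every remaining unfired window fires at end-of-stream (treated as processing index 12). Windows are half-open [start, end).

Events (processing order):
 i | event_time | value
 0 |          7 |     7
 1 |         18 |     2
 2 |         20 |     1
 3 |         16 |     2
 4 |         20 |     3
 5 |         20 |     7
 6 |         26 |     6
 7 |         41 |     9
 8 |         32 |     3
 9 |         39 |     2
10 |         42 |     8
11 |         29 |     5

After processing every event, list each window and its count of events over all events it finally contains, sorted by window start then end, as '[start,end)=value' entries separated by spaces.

i=0 t=7 v=7: → [5,16),[0,11); WM=5
i=1 t=18 v=2: → [15,26),[10,21); WM=16; [0,11) fires=1 [5,16) fires=1
i=2 t=20 v=1: → [20,31),[15,26),[10,21); WM=18
i=3 t=16 v=2: → [15,26),[10,21); WM=18
i=4 t=20 v=3: → [20,31),[15,26),[10,21); WM=18
i=5 t=20 v=7: → [20,31),[15,26),[10,21); WM=18
i=6 t=26 v=6: → [25,36),[20,31); WM=24; [10,21) fires=5
i=7 t=41 v=9: → [40,51),[35,46); WM=39; [15,26) fires=5 [20,31) fires=4 [25,36) fires=1
i=8 t=32 v=3: DROP (t<39-4); WM=39
i=9 t=39 v=2: → [35,46),[30,41); WM=39
i=10 t=42 v=8: → [40,51),[35,46); WM=40
i=11 t=29 v=5: DROP (t<40-4); WM=40

[0,11)=1 [5,16)=1 [10,21)=5 [15,26)=5 [20,31)=4 [25,36)=1 [30,41)=1 [35,46)=3 [40,51)=2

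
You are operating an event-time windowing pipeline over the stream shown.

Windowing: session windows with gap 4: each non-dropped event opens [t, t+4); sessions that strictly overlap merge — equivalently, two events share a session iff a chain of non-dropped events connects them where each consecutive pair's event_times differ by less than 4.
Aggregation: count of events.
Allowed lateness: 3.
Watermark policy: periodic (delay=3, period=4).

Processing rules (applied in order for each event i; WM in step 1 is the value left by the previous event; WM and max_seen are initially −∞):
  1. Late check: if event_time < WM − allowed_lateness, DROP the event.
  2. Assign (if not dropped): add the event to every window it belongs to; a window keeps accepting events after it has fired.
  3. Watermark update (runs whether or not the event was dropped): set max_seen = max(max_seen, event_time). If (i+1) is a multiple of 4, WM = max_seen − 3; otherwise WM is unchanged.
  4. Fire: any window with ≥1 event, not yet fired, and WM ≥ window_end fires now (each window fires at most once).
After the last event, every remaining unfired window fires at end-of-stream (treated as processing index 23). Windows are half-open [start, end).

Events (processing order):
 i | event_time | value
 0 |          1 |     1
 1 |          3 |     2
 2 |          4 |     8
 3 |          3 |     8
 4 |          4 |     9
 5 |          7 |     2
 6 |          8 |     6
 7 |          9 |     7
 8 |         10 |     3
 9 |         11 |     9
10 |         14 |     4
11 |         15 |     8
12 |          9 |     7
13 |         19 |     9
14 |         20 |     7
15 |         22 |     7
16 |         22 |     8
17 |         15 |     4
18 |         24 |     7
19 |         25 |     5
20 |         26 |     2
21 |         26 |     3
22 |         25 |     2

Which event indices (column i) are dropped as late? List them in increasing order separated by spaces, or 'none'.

17

i=0 t=1 v=1: → [1,5); WM=−∞
i=1 t=3 v=2: → [1,7); WM=−∞
i=2 t=4 v=8: → [1,8); WM=−∞
i=3 t=3 v=8: → [1,8); WM=1
i=4 t=4 v=9: → [1,8); WM=1
i=5 t=7 v=2: → [1,11); WM=1
i=6 t=8 v=6: → [1,12); WM=1
i=7 t=9 v=7: → [1,13); WM=6
i=8 t=10 v=3: → [1,14); WM=6
i=9 t=11 v=9: → [1,15); WM=6
i=10 t=14 v=4: → [1,18); WM=6
i=11 t=15 v=8: → [1,19); WM=12
i=12 t=9 v=7: → [1,19); WM=12
i=13 t=19 v=9: → [19,23); WM=12
i=14 t=20 v=7: → [19,24); WM=12
i=15 t=22 v=7: → [19,26); WM=19
i=16 t=22 v=8: → [19,26); WM=19
i=17 t=15 v=4: DROP (t<19-3); WM=19
i=18 t=24 v=7: → [19,28); WM=19
i=19 t=25 v=5: → [19,29); WM=22
i=20 t=26 v=2: → [19,30); WM=22
i=21 t=26 v=3: → [19,30); WM=22
i=22 t=25 v=2: → [19,30); WM=22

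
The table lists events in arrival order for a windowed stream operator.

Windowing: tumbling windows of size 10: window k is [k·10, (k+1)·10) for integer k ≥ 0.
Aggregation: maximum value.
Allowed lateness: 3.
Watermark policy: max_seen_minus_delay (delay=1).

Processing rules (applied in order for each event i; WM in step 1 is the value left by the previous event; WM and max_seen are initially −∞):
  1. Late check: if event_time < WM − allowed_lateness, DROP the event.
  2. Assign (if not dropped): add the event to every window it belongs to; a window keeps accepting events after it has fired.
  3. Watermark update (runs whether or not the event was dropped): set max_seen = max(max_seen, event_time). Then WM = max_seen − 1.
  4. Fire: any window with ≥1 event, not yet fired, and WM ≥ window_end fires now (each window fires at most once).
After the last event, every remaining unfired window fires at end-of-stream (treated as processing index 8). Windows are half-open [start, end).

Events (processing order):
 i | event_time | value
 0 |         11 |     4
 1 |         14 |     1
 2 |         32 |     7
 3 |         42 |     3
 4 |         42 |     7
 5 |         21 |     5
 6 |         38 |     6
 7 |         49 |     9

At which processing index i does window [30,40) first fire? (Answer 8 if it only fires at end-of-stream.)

3

i=0 t=11 v=4: → [10,20); WM=10
i=1 t=14 v=1: → [10,20); WM=13
i=2 t=32 v=7: → [30,40); WM=31; [10,20) fires=4
i=3 t=42 v=3: → [40,50); WM=41; [30,40) fires=7
i=4 t=42 v=7: → [40,50); WM=41
i=5 t=21 v=5: DROP (t<41-3); WM=41
i=6 t=38 v=6: → [30,40); WM=41
i=7 t=49 v=9: → [40,50); WM=48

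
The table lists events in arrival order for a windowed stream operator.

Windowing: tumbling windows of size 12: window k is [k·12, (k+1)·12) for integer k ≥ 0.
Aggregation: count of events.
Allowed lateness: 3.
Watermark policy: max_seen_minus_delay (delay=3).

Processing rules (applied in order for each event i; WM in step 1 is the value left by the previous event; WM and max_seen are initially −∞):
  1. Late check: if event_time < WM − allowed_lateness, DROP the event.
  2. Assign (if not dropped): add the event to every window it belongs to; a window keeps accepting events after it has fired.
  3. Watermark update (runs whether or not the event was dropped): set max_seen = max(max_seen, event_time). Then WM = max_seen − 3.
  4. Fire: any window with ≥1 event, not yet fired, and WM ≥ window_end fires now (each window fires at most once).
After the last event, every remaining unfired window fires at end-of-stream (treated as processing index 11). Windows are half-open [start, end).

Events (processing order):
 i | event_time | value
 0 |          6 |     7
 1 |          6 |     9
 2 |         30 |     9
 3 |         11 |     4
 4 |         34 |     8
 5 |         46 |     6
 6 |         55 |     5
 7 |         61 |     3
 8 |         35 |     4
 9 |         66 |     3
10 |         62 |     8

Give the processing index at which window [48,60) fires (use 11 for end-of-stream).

i=0 t=6 v=7: → [0,12); WM=3
i=1 t=6 v=9: → [0,12); WM=3
i=2 t=30 v=9: → [24,36); WM=27; [0,12) fires=2
i=3 t=11 v=4: DROP (t<27-3); WM=27
i=4 t=34 v=8: → [24,36); WM=31
i=5 t=46 v=6: → [36,48); WM=43; [24,36) fires=2
i=6 t=55 v=5: → [48,60); WM=52; [36,48) fires=1
i=7 t=61 v=3: → [60,72); WM=58
i=8 t=35 v=4: DROP (t<58-3); WM=58
i=9 t=66 v=3: → [60,72); WM=63; [48,60) fires=1
i=10 t=62 v=8: → [60,72); WM=63

9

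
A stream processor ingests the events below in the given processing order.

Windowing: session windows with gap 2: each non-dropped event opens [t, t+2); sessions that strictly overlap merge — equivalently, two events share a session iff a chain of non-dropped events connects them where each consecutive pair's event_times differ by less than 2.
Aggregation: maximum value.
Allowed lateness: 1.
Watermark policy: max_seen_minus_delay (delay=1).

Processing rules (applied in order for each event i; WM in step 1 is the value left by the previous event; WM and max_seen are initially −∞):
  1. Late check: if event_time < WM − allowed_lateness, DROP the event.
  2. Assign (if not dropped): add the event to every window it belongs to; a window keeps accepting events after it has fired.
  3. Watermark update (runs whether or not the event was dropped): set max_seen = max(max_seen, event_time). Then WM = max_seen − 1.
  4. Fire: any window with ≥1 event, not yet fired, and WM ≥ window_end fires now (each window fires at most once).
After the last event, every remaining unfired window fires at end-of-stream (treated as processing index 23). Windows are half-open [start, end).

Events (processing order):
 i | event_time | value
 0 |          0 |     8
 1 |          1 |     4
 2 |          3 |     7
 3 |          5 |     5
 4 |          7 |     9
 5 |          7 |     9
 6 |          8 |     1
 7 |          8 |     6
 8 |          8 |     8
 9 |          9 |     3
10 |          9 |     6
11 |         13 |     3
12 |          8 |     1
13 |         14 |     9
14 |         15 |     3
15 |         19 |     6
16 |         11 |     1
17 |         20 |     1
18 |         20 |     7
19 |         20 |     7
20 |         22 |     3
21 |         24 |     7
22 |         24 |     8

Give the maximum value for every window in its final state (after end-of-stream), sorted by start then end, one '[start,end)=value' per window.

i=0 t=0 v=8: → [0,2); WM=-1
i=1 t=1 v=4: → [0,3); WM=0
i=2 t=3 v=7: → [3,5); WM=2
i=3 t=5 v=5: → [5,7); WM=4
i=4 t=7 v=9: → [7,9); WM=6
i=5 t=7 v=9: → [7,9); WM=6
i=6 t=8 v=1: → [7,10); WM=7
i=7 t=8 v=6: → [7,10); WM=7
i=8 t=8 v=8: → [7,10); WM=7
i=9 t=9 v=3: → [7,11); WM=8
i=10 t=9 v=6: → [7,11); WM=8
i=11 t=13 v=3: → [13,15); WM=12
i=12 t=8 v=1: DROP (t<12-1); WM=12
i=13 t=14 v=9: → [13,16); WM=13
i=14 t=15 v=3: → [13,17); WM=14
i=15 t=19 v=6: → [19,21); WM=18
i=16 t=11 v=1: DROP (t<18-1); WM=18
i=17 t=20 v=1: → [19,22); WM=19
i=18 t=20 v=7: → [19,22); WM=19
i=19 t=20 v=7: → [19,22); WM=19
i=20 t=22 v=3: → [22,24); WM=21
i=21 t=24 v=7: → [24,26); WM=23
i=22 t=24 v=8: → [24,26); WM=23

[0,3)=8 [3,5)=7 [5,7)=5 [7,11)=9 [13,17)=9 [19,22)=7 [22,24)=3 [24,26)=8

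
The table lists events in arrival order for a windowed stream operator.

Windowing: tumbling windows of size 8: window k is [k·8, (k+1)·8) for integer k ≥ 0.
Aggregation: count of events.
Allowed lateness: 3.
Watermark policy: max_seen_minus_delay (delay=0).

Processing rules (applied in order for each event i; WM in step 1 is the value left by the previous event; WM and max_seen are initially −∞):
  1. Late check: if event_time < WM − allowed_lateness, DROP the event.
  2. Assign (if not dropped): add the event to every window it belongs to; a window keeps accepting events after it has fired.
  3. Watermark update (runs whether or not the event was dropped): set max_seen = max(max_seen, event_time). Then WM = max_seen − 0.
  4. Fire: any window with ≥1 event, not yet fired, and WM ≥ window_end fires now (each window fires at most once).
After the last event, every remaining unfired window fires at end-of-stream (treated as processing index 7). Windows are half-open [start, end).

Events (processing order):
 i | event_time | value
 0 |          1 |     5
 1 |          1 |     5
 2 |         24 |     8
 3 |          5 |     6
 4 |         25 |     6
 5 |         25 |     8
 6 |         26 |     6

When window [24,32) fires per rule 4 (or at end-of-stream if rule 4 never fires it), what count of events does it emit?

i=0 t=1 v=5: → [0,8); WM=1
i=1 t=1 v=5: → [0,8); WM=1
i=2 t=24 v=8: → [24,32); WM=24; [0,8) fires=2
i=3 t=5 v=6: DROP (t<24-3); WM=24
i=4 t=25 v=6: → [24,32); WM=25
i=5 t=25 v=8: → [24,32); WM=25
i=6 t=26 v=6: → [24,32); WM=26

4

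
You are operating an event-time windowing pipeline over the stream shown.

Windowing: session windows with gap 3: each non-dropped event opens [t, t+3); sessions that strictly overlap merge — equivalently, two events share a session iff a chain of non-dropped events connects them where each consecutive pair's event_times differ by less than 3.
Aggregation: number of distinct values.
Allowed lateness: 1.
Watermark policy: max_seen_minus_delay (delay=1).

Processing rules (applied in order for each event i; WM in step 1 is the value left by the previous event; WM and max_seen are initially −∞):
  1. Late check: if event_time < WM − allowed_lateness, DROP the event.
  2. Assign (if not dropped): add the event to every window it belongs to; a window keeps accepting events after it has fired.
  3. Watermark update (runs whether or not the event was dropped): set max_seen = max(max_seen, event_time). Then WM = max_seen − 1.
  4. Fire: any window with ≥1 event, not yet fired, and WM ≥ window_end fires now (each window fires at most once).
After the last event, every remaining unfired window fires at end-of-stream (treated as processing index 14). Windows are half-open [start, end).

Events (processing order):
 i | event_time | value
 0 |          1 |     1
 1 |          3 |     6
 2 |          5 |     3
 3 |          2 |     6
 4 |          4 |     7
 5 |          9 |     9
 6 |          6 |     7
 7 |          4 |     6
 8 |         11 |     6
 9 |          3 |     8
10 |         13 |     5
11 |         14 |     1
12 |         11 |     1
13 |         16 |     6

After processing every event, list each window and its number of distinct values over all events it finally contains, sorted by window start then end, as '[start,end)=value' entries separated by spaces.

[1,8)=4 [9,19)=4

i=0 t=1 v=1: → [1,4); WM=0
i=1 t=3 v=6: → [1,6); WM=2
i=2 t=5 v=3: → [1,8); WM=4
i=3 t=2 v=6: DROP (t<4-1); WM=4
i=4 t=4 v=7: → [1,8); WM=4
i=5 t=9 v=9: → [9,12); WM=8
i=6 t=6 v=7: DROP (t<8-1); WM=8
i=7 t=4 v=6: DROP (t<8-1); WM=8
i=8 t=11 v=6: → [9,14); WM=10
i=9 t=3 v=8: DROP (t<10-1); WM=10
i=10 t=13 v=5: → [9,16); WM=12
i=11 t=14 v=1: → [9,17); WM=13
i=12 t=11 v=1: DROP (t<13-1); WM=13
i=13 t=16 v=6: → [9,19); WM=15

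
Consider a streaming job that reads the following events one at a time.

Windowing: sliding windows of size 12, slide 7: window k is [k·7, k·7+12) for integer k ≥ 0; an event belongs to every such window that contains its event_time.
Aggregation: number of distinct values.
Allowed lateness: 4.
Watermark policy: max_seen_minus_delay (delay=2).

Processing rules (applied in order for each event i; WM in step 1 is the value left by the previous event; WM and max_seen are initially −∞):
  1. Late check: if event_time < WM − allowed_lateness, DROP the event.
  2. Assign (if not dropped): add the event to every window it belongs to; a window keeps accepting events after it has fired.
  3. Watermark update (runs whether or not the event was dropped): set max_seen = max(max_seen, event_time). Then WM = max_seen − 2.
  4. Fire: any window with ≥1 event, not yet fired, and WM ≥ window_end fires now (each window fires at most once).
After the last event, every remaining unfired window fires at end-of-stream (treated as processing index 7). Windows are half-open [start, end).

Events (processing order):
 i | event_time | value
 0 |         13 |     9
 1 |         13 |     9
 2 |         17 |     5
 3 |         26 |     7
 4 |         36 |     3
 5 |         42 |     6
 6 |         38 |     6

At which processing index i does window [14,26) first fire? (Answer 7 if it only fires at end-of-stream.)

i=0 t=13 v=9: → [7,19); WM=11
i=1 t=13 v=9: → [7,19); WM=11
i=2 t=17 v=5: → [14,26),[7,19); WM=15
i=3 t=26 v=7: → [21,33); WM=24; [7,19) fires=2
i=4 t=36 v=3: → [35,47),[28,40); WM=34; [14,26) fires=1 [21,33) fires=1
i=5 t=42 v=6: → [42,54),[35,47); WM=40; [28,40) fires=1
i=6 t=38 v=6: → [35,47),[28,40); WM=40

4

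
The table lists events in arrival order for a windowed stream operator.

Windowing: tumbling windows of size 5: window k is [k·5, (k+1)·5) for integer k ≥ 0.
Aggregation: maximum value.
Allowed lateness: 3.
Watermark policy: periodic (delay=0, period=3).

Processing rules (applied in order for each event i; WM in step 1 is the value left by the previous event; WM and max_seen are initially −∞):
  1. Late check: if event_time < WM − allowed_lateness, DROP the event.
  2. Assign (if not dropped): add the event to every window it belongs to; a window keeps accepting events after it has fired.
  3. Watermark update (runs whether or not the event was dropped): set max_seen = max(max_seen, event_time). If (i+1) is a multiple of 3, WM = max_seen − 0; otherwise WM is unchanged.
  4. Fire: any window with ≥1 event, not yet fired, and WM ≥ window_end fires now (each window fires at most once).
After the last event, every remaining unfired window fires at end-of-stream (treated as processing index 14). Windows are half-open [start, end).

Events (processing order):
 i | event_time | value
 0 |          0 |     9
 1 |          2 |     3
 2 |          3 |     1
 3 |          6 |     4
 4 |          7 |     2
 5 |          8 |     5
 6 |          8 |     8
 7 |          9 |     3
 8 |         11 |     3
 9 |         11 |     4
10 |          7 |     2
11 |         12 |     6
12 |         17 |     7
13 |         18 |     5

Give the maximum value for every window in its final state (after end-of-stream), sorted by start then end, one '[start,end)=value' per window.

[0,5)=9 [5,10)=8 [10,15)=6 [15,20)=7

i=0 t=0 v=9: → [0,5); WM=−∞
i=1 t=2 v=3: → [0,5); WM=−∞
i=2 t=3 v=1: → [0,5); WM=3
i=3 t=6 v=4: → [5,10); WM=3
i=4 t=7 v=2: → [5,10); WM=3
i=5 t=8 v=5: → [5,10); WM=8; [0,5) fires=9
i=6 t=8 v=8: → [5,10); WM=8
i=7 t=9 v=3: → [5,10); WM=8
i=8 t=11 v=3: → [10,15); WM=11; [5,10) fires=8
i=9 t=11 v=4: → [10,15); WM=11
i=10 t=7 v=2: DROP (t<11-3); WM=11
i=11 t=12 v=6: → [10,15); WM=12
i=12 t=17 v=7: → [15,20); WM=12
i=13 t=18 v=5: → [15,20); WM=12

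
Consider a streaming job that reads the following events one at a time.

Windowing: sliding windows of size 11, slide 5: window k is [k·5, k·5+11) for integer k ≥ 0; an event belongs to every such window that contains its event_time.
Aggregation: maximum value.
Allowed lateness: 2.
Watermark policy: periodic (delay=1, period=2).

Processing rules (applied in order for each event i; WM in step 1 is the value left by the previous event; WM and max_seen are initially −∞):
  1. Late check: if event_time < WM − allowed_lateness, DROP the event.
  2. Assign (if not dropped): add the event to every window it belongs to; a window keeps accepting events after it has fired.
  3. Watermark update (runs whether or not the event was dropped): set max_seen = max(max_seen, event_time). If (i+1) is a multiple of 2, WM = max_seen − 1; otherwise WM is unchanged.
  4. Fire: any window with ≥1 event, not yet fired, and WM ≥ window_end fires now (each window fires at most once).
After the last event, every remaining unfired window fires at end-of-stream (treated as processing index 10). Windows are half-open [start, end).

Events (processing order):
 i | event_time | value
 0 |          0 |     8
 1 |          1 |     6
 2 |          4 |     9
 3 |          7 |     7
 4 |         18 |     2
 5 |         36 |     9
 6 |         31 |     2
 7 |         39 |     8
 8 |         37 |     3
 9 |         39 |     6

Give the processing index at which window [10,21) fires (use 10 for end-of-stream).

5

i=0 t=0 v=8: → [0,11); WM=−∞
i=1 t=1 v=6: → [0,11); WM=0
i=2 t=4 v=9: → [0,11); WM=0
i=3 t=7 v=7: → [5,16),[0,11); WM=6
i=4 t=18 v=2: → [15,26),[10,21); WM=6
i=5 t=36 v=9: → [35,46),[30,41); WM=35; [0,11) fires=9 [5,16) fires=7 [10,21) fires=2 [15,26) fires=2
i=6 t=31 v=2: DROP (t<35-2); WM=35
i=7 t=39 v=8: → [35,46),[30,41); WM=38
i=8 t=37 v=3: → [35,46),[30,41); WM=38
i=9 t=39 v=6: → [35,46),[30,41); WM=38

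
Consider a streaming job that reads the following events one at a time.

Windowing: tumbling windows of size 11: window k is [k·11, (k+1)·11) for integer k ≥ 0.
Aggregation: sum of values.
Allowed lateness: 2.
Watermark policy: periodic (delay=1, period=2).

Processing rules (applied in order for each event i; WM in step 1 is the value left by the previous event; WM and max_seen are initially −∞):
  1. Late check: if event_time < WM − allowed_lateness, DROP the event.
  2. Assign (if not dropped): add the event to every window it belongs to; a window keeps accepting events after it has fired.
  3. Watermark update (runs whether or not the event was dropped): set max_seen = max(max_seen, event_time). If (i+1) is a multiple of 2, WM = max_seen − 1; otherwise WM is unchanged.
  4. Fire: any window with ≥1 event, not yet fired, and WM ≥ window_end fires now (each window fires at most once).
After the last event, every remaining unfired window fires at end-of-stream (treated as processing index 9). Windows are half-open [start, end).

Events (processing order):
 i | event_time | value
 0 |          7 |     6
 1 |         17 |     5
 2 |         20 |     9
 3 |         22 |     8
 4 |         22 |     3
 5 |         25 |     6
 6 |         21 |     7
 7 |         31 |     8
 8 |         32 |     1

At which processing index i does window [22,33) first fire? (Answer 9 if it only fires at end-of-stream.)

9

i=0 t=7 v=6: → [0,11); WM=−∞
i=1 t=17 v=5: → [11,22); WM=16; [0,11) fires=6
i=2 t=20 v=9: → [11,22); WM=16
i=3 t=22 v=8: → [22,33); WM=21
i=4 t=22 v=3: → [22,33); WM=21
i=5 t=25 v=6: → [22,33); WM=24; [11,22) fires=14
i=6 t=21 v=7: DROP (t<24-2); WM=24
i=7 t=31 v=8: → [22,33); WM=30
i=8 t=32 v=1: → [22,33); WM=30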